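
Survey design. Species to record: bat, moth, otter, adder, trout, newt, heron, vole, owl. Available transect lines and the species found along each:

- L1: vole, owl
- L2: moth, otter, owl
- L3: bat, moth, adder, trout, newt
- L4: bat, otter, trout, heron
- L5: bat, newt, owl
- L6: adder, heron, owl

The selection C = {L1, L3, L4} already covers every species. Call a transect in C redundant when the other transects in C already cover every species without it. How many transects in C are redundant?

Drop L1: vole, owl uncovered — not redundant.
Drop L3: moth, adder, newt uncovered — not redundant.
Drop L4: otter, heron uncovered — not redundant.
None of the transects in C is redundant.

0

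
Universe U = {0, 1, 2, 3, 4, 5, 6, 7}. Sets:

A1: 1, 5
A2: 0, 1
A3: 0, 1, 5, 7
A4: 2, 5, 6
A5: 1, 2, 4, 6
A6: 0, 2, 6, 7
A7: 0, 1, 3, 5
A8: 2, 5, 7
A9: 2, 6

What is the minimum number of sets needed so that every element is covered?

A3, A5, A7 together cover {0, 1, 2, 3, 4, 5, 6, 7} — every element.
No 2 of the 9 sets cover everything (all 36 pairs fall short), so 3 is minimum.

3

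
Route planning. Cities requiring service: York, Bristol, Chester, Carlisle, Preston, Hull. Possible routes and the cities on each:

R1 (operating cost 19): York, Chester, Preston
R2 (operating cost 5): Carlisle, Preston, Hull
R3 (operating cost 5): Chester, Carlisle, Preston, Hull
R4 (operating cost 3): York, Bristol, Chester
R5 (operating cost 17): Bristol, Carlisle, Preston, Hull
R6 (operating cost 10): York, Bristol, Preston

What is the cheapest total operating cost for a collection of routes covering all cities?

8

R2, R4 cover every city at operating cost 5 + 3 = 8.
Any cover uses at least 2 routes; among all covering selections none totals below 8.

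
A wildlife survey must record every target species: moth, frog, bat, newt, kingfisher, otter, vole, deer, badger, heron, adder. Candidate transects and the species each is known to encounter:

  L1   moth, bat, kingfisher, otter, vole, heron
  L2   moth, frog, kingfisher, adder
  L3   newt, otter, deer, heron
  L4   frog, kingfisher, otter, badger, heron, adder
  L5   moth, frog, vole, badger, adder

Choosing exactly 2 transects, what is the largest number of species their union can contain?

9

Choosing L1, L4 covers {moth, frog, bat, kingfisher, otter, vole, badger, heron, adder} — 9 species.
No choice of 2 transects does better; here newt, deer are left uncovered.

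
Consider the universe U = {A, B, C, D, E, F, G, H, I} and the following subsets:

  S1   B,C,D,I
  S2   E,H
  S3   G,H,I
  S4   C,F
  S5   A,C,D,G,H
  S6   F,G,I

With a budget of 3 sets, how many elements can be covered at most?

Choosing S1, S2, S5 covers {A, B, C, D, E, G, H, I} — 8 elements.
No choice of 3 sets does better; here F is left uncovered.

8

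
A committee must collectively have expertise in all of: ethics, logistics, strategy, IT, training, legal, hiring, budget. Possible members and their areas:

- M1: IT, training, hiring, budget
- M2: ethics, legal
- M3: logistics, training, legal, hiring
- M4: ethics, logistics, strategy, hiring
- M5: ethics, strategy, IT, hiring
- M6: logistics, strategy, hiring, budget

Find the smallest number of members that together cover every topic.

M1, M2, M4 together cover {ethics, logistics, strategy, IT, training, legal, hiring, budget} — every topic.
No 2 of the 6 members cover everything (all 15 pairs fall short), so 3 is minimum.

3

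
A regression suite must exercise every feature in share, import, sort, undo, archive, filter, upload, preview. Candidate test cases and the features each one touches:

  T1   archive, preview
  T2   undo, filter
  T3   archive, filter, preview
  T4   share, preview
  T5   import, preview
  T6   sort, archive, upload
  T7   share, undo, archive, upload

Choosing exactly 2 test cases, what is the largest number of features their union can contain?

6

Choosing T3, T7 covers {share, undo, archive, filter, upload, preview} — 6 features.
No choice of 2 test cases does better; here import, sort are left uncovered.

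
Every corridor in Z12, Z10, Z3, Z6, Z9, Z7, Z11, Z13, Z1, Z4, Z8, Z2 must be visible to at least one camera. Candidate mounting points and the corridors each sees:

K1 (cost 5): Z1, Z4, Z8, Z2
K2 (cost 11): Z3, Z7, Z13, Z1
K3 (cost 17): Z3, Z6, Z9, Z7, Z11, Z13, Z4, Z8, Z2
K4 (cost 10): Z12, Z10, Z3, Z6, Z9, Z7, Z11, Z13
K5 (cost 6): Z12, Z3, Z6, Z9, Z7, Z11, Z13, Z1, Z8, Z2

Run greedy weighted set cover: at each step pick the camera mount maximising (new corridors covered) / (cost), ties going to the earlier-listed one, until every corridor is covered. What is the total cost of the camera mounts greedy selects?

21

Pick 1: K5 adds 10 new (Z12, Z3, Z6, Z9, Z7, Z11, Z13, Z1, Z8, Z2) at cost 6 (ratio 10/6).
Pick 2: K1 adds 1 new (Z4) at cost 5 (ratio 1/5).
Pick 3: K4 adds 1 new (Z10) at cost 10 (ratio 1/10).
Greedy total cost: 6 + 5 + 10 = 21. (The true optimum is 15, so greedy overshoots here.)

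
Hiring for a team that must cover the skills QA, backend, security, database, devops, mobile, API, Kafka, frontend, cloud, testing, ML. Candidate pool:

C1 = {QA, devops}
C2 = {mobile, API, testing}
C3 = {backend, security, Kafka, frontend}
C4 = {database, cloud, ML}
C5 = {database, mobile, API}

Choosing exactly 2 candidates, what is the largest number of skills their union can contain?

Choosing C2, C3 covers {backend, security, mobile, API, Kafka, frontend, testing} — 7 skills.
No choice of 2 candidates does better; here QA, database, devops, cloud, ML are left uncovered.

7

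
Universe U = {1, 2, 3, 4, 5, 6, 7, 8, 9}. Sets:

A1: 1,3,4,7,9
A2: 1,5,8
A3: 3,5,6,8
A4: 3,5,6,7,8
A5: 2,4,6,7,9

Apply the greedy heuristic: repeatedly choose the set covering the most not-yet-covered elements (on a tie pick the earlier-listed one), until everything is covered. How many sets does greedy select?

3

Pick 1: A1 covers 5 new elements (1, 3, 4, 7, 9).
Pick 2: A3 covers 3 new elements (5, 6, 8).
Pick 3: A5 covers 1 new elements (2).
Greedy uses 3 sets.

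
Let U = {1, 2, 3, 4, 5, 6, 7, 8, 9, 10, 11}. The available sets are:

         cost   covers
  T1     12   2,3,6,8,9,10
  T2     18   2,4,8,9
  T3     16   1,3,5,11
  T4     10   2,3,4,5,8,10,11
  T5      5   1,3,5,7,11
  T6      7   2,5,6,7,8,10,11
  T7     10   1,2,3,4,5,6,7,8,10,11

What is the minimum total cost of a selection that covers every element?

T1, T7 cover every element at cost 12 + 10 = 22.
Any cover uses at least 2 sets; among all covering selections none totals below 22.

22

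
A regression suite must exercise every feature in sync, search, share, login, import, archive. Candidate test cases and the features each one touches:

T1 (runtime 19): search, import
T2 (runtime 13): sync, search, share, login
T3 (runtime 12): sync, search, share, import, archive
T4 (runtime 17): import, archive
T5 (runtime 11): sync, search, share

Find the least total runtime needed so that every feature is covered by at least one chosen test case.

T2, T3 cover every feature at runtime 13 + 12 = 25.
Any cover uses at least 2 test cases; among all covering selections none totals below 25.

25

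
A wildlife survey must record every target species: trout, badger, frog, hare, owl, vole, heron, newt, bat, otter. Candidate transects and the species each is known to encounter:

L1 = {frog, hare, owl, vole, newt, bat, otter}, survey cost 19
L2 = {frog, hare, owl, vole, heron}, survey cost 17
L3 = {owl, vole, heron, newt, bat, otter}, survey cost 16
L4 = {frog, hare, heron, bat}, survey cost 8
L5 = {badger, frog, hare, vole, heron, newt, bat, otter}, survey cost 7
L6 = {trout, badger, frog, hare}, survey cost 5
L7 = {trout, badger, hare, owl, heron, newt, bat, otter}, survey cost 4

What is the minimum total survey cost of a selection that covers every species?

11

L5, L7 cover every species at survey cost 7 + 4 = 11.
Any cover uses at least 2 transects; among all covering selections none totals below 11.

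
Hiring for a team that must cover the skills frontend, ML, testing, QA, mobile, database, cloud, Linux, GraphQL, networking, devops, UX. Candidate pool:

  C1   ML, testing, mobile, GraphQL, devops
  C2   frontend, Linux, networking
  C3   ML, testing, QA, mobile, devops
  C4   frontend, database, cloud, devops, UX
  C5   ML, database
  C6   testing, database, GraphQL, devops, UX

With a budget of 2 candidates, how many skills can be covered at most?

Choosing C1, C4 covers {frontend, ML, testing, mobile, database, cloud, GraphQL, devops, UX} — 9 skills.
No choice of 2 candidates does better; here QA, Linux, networking are left uncovered.

9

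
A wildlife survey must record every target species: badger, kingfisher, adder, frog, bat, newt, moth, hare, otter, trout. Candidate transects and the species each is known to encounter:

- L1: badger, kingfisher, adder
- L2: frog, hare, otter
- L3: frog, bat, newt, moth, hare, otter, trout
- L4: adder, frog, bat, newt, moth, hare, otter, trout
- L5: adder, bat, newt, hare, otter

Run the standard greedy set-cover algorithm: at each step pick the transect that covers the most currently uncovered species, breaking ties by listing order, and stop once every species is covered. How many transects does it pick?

2

Pick 1: L4 covers 8 new species (adder, frog, bat, newt, moth, hare, otter, trout).
Pick 2: L1 covers 2 new species (badger, kingfisher).
Greedy uses 2 transects.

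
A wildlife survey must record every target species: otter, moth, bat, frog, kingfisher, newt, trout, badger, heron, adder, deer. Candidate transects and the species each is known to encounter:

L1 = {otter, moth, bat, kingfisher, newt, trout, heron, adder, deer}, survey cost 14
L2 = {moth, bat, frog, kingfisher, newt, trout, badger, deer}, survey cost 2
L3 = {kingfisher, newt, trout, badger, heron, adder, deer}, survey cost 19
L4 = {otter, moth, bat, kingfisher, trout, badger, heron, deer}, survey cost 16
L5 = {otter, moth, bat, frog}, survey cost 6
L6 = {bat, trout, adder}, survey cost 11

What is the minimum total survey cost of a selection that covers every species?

L1, L2 cover every species at survey cost 14 + 2 = 16.
Any cover uses at least 2 transects; among all covering selections none totals below 16.

16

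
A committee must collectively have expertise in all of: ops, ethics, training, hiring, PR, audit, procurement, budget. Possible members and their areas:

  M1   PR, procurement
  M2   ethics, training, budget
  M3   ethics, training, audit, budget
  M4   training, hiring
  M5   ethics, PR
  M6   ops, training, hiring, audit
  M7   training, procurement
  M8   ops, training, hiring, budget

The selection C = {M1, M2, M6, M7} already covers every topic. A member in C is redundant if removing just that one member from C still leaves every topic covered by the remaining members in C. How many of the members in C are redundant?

Drop M1: PR uncovered — not redundant.
Drop M2: ethics, budget uncovered — not redundant.
Drop M6: ops, hiring, audit uncovered — not redundant.
Drop M7: the rest still cover every topic — redundant.
1 redundant: M7.

1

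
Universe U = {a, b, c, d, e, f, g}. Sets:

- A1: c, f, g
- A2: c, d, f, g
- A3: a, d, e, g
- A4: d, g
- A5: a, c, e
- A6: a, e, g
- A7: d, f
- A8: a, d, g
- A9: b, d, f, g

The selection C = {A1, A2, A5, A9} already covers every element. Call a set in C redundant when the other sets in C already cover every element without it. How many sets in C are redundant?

2

Drop A1: the rest still cover every element — redundant.
Drop A2: the rest still cover every element — redundant.
Drop A5: a, e uncovered — not redundant.
Drop A9: b uncovered — not redundant.
2 redundant: A1, A2.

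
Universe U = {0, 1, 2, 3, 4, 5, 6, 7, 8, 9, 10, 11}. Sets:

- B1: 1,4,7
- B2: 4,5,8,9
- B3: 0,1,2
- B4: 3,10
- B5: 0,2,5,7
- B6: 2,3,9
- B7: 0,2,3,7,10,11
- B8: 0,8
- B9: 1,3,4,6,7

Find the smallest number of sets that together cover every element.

B2, B7, B9 together cover {0, 1, 2, 3, 4, 5, 6, 7, 8, 9, 10, 11} — every element.
No 2 of the 9 sets cover everything (all 36 pairs fall short), so 3 is minimum.

3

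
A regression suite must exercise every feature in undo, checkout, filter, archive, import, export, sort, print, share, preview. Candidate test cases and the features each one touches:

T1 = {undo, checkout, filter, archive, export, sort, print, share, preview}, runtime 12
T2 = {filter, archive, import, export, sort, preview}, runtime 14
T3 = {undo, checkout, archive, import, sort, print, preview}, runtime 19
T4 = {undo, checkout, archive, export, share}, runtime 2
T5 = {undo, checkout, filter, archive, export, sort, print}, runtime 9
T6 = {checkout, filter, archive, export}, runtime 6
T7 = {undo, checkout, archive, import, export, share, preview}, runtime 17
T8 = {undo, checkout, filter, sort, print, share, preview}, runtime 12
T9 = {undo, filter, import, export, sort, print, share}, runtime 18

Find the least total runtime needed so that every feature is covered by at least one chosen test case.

T2, T4, T5 cover every feature at runtime 14 + 2 + 9 = 25.
Any cover uses at least 2 test cases; among all covering selections none totals below 25.
Greedy by coverage-per-runtime would pick T4, T1, T2 for 28 — worse than the optimum 25.

25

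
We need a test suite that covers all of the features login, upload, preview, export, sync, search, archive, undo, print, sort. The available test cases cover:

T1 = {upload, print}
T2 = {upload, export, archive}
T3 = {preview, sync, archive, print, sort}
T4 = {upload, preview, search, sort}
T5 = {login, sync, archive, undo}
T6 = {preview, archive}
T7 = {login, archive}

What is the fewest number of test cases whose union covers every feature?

T1, T2, T4, T5 together cover {login, upload, preview, export, sync, search, archive, undo, print, sort} — every feature.
No 3 of the 7 test cases cover everything (all 35 triples fall short), so 4 is minimum.

4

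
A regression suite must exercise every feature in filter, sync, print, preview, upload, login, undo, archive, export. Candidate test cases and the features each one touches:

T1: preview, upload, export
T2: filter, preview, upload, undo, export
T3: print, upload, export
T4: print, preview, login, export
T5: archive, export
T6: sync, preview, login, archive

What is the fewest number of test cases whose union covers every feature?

3

T2, T3, T6 together cover {filter, sync, print, preview, upload, login, undo, archive, export} — every feature.
No 2 of the 6 test cases cover everything (all 15 pairs fall short), so 3 is minimum.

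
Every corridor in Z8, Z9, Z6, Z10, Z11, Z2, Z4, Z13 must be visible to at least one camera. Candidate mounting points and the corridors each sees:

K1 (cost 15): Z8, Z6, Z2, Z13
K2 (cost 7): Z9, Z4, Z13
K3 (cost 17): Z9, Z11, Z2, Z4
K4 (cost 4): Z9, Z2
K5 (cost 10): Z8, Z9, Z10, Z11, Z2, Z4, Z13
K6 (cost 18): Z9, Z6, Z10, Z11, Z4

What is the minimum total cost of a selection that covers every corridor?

25

K1, K5 cover every corridor at cost 15 + 10 = 25.
Any cover uses at least 2 camera mounts; among all covering selections none totals below 25.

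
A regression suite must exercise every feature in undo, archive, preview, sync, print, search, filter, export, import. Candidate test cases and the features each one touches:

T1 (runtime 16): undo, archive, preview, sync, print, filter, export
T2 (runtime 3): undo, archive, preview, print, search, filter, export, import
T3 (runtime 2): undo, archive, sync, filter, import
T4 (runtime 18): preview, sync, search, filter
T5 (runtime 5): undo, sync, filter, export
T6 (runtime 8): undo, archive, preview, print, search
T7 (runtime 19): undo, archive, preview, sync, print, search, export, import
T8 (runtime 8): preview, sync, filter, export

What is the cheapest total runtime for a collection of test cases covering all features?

5

T2, T3 cover every feature at runtime 3 + 2 = 5.
Any cover uses at least 2 test cases; among all covering selections none totals below 5.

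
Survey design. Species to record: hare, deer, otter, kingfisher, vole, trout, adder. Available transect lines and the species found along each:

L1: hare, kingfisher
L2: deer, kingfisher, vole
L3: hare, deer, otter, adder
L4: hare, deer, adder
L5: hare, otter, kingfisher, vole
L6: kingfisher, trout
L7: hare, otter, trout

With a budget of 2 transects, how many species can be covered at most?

6

Choosing L2, L3 covers {hare, deer, otter, kingfisher, vole, adder} — 6 species.
No choice of 2 transects does better; here trout is left uncovered.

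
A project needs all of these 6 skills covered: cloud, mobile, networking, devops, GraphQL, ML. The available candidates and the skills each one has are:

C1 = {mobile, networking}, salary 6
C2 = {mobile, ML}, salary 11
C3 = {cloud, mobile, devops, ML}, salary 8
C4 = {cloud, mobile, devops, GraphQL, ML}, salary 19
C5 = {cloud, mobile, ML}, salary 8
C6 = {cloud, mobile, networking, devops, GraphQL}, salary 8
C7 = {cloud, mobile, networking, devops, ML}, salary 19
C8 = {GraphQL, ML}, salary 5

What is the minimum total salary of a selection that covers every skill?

13

C6, C8 cover every skill at salary 8 + 5 = 13.
Any cover uses at least 2 candidates; among all covering selections none totals below 13.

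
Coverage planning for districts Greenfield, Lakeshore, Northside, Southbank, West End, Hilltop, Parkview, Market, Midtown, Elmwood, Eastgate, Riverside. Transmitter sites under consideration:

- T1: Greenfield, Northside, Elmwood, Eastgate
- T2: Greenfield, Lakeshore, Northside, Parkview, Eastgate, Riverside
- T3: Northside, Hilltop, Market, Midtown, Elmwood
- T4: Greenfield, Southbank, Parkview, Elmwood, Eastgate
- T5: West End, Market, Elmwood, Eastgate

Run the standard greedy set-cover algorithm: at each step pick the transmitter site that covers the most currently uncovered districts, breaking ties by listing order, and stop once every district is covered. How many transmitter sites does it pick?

4

Pick 1: T2 covers 6 new districts (Greenfield, Lakeshore, Northside, Parkview, Eastgate, Riverside).
Pick 2: T3 covers 4 new districts (Hilltop, Market, Midtown, Elmwood).
Pick 3: T4 covers 1 new districts (Southbank).
Pick 4: T5 covers 1 new districts (West End).
Greedy uses 4 transmitter sites.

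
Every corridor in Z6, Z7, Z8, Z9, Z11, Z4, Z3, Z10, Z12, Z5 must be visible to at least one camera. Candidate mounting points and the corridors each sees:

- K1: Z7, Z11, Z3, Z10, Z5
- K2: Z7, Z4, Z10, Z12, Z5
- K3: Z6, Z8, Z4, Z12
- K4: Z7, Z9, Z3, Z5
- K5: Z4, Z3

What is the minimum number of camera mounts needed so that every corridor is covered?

K1, K3, K4 together cover {Z6, Z7, Z8, Z9, Z11, Z4, Z3, Z10, Z12, Z5} — every corridor.
No 2 of the 5 camera mounts cover everything (all 10 pairs fall short), so 3 is minimum.

3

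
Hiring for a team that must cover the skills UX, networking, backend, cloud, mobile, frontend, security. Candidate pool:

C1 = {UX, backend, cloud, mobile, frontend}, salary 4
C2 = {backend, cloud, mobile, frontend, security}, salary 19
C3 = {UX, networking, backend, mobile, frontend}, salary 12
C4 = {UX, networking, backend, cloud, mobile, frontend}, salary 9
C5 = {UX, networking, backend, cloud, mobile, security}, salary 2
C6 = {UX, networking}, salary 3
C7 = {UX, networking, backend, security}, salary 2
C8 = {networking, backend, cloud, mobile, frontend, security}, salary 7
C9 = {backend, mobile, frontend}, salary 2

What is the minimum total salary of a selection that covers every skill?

C5, C9 cover every skill at salary 2 + 2 = 4.
Any cover uses at least 2 candidates; among all covering selections none totals below 4.

4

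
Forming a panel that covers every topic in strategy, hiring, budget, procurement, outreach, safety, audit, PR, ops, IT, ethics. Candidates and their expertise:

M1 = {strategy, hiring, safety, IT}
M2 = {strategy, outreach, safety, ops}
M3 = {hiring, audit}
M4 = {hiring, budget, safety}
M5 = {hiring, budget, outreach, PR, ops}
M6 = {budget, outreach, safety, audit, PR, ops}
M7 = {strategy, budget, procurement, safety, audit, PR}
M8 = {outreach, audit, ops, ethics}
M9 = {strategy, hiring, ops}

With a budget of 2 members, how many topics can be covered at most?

Choosing M1, M6 covers {strategy, hiring, budget, outreach, safety, audit, PR, ops, IT} — 9 topics.
No choice of 2 members does better; here procurement, ethics are left uncovered.

9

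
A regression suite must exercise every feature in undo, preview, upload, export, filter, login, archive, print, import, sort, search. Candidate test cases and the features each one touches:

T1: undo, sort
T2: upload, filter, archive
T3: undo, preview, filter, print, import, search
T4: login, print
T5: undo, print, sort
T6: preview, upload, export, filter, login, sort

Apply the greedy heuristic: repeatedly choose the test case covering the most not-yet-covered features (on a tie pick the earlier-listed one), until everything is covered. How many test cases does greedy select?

Pick 1: T3 covers 6 new features (undo, preview, filter, print, import, search).
Pick 2: T6 covers 4 new features (upload, export, login, sort).
Pick 3: T2 covers 1 new features (archive).
Greedy uses 3 test cases.

3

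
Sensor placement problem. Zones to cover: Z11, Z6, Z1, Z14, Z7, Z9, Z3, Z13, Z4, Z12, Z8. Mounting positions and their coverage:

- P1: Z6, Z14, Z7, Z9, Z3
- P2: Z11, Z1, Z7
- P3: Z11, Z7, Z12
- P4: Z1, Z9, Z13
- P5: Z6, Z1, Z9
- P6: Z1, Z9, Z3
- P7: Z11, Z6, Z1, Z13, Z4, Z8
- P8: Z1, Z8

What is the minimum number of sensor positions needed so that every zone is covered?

3

P1, P3, P7 together cover {Z11, Z6, Z1, Z14, Z7, Z9, Z3, Z13, Z4, Z12, Z8} — every zone.
No 2 of the 8 sensor positions cover everything (all 28 pairs fall short), so 3 is minimum.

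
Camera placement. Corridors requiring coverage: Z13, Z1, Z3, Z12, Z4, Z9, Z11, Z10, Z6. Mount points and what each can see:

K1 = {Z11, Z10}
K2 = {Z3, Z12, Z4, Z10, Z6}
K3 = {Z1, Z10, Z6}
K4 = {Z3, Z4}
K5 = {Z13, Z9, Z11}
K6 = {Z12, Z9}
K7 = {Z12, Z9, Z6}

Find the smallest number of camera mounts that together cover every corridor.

3

K2, K3, K5 together cover {Z13, Z1, Z3, Z12, Z4, Z9, Z11, Z10, Z6} — every corridor.
No 2 of the 7 camera mounts cover everything (all 21 pairs fall short), so 3 is minimum.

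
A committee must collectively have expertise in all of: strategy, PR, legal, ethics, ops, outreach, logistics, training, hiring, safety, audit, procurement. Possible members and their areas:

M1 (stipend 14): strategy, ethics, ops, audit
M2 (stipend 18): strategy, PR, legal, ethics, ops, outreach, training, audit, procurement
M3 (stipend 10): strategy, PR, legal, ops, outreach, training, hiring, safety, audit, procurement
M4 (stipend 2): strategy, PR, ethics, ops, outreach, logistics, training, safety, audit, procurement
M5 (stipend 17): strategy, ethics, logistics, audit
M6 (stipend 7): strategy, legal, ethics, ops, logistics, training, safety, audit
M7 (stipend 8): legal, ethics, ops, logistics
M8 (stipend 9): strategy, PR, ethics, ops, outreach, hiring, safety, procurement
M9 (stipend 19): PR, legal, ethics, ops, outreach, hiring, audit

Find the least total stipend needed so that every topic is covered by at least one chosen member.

M3, M4 cover every topic at stipend 10 + 2 = 12.
Any cover uses at least 2 members; among all covering selections none totals below 12.

12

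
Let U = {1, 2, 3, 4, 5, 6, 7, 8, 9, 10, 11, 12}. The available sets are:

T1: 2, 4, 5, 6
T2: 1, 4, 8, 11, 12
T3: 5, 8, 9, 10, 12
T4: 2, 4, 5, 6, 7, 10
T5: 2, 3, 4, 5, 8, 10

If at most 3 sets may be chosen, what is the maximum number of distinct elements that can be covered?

Choosing T2, T3, T4 covers {1, 2, 4, 5, 6, 7, 8, 9, 10, 11, 12} — 11 elements.
No choice of 3 sets does better; here 3 is left uncovered.

11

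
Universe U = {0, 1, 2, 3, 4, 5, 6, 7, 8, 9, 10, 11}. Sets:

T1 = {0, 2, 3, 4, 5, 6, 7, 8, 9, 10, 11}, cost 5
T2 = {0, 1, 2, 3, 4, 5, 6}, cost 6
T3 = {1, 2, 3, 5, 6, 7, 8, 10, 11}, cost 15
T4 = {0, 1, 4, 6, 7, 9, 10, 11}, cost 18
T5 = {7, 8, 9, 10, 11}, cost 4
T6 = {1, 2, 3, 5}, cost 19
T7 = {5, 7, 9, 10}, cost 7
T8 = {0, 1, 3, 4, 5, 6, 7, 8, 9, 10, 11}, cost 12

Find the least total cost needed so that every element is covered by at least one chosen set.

10

T2, T5 cover every element at cost 6 + 4 = 10.
Any cover uses at least 2 sets; among all covering selections none totals below 10.
Greedy by coverage-per-cost would pick T1, T2 for 11 — worse than the optimum 10.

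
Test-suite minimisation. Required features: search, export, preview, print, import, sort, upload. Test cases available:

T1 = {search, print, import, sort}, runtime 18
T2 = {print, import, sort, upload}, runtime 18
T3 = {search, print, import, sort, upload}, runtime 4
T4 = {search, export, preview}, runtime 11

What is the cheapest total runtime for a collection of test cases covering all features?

15

T3, T4 cover every feature at runtime 4 + 11 = 15.
Any cover uses at least 2 test cases; among all covering selections none totals below 15.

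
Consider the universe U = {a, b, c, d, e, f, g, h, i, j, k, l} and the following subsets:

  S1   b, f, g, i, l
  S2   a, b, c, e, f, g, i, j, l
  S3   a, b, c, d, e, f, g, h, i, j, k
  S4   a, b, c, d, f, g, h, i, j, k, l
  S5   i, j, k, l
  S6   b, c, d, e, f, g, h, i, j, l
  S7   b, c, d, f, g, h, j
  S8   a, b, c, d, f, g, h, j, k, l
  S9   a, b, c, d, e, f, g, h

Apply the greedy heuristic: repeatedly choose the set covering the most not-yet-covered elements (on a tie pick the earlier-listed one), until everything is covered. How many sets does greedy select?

Pick 1: S3 covers 11 new elements (a, b, c, d, e, f, g, h, i, j, k).
Pick 2: S1 covers 1 new elements (l).
Greedy uses 2 sets.

2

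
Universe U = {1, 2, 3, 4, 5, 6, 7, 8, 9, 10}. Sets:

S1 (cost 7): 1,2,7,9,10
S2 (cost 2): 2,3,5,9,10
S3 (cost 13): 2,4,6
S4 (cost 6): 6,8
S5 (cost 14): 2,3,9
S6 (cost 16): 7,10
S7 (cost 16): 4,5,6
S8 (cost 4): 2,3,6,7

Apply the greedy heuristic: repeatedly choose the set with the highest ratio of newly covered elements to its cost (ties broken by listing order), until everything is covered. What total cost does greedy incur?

Pick 1: S2 adds 5 new (2, 3, 5, 9, 10) at cost 2 (ratio 5/2).
Pick 2: S8 adds 2 new (6, 7) at cost 4 (ratio 2/4).
Pick 3: S4 adds 1 new (8) at cost 6 (ratio 1/6).
Pick 4: S1 adds 1 new (1) at cost 7 (ratio 1/7).
Pick 5: S3 adds 1 new (4) at cost 13 (ratio 1/13).
Greedy total cost: 2 + 4 + 6 + 7 + 13 = 32. (The true optimum is 28, so greedy overshoots here.)

32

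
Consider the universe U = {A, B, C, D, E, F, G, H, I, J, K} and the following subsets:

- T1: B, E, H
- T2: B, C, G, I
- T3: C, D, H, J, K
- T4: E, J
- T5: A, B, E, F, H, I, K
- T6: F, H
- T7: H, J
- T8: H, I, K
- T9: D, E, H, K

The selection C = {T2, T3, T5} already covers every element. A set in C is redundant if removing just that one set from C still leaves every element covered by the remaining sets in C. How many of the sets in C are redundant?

0

Drop T2: G uncovered — not redundant.
Drop T3: D, J uncovered — not redundant.
Drop T5: A, E, F uncovered — not redundant.
None of the sets in C is redundant.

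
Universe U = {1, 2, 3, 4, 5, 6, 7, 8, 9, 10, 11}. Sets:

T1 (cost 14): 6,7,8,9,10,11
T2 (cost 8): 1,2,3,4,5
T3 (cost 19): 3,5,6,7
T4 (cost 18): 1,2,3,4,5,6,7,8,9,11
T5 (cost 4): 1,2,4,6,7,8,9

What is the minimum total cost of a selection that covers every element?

T1, T2 cover every element at cost 14 + 8 = 22.
Any cover uses at least 2 sets; among all covering selections none totals below 22.

22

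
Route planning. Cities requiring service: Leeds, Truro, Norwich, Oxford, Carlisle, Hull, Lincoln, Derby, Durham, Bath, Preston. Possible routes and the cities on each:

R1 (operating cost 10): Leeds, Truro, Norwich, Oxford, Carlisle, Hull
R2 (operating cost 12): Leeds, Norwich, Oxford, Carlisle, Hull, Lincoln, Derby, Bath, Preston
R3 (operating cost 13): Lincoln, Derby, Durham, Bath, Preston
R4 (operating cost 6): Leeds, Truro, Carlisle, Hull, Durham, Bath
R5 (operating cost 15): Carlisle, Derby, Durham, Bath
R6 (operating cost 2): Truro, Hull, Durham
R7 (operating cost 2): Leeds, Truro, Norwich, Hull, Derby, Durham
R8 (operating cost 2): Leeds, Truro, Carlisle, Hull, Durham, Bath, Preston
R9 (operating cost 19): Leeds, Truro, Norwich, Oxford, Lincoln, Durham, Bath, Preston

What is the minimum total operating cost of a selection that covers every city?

R2, R6 cover every city at operating cost 12 + 2 = 14.
Any cover uses at least 2 routes; among all covering selections none totals below 14.

14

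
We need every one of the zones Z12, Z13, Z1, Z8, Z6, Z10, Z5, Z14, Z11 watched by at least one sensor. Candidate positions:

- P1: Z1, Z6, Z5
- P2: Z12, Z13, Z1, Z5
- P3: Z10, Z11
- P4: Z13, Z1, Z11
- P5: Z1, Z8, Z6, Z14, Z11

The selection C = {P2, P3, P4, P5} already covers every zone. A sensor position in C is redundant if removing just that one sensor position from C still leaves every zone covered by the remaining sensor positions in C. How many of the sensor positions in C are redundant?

Drop P2: Z12, Z5 uncovered — not redundant.
Drop P3: Z10 uncovered — not redundant.
Drop P4: the rest still cover every zone — redundant.
Drop P5: Z8, Z6, Z14 uncovered — not redundant.
1 redundant: P4.

1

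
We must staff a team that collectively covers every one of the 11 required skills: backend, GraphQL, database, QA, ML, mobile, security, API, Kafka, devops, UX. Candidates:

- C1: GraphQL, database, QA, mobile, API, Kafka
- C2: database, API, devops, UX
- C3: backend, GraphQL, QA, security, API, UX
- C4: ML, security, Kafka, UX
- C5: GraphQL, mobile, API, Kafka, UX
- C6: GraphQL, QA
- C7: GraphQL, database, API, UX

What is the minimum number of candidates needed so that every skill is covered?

4

C1, C2, C3, C4 together cover {backend, GraphQL, database, QA, ML, mobile, security, API, Kafka, devops, UX} — every skill.
No 3 of the 7 candidates cover everything (all 35 triples fall short), so 4 is minimum.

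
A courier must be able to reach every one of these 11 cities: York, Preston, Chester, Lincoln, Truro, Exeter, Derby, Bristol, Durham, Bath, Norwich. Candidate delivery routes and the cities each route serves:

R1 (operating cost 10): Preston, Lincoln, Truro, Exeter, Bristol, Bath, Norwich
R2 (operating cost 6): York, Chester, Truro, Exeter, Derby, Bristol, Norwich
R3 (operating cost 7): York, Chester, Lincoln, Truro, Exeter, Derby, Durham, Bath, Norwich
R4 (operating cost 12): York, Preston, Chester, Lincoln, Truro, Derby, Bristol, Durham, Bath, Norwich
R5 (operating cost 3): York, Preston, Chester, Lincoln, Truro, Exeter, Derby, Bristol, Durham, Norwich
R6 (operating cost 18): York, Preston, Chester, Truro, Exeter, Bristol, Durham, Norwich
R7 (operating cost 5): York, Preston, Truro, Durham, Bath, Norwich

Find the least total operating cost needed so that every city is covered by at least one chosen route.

8

R5, R7 cover every city at operating cost 3 + 5 = 8.
Any cover uses at least 2 routes; among all covering selections none totals below 8.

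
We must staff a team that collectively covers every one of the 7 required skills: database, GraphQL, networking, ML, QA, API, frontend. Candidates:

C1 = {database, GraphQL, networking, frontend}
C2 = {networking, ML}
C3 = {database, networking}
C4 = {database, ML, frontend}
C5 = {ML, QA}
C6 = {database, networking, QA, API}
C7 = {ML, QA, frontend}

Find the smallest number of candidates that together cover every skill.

3

C1, C2, C6 together cover {database, GraphQL, networking, ML, QA, API, frontend} — every skill.
No 2 of the 7 candidates cover everything (all 21 pairs fall short), so 3 is minimum.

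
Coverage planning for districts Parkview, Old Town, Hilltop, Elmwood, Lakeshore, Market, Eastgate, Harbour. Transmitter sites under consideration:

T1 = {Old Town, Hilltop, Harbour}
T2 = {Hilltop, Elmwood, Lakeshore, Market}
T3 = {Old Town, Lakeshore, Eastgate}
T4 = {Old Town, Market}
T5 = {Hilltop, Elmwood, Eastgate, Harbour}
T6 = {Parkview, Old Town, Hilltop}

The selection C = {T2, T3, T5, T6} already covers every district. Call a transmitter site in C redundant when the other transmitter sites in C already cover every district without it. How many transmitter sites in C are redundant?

Drop T2: Market uncovered — not redundant.
Drop T3: the rest still cover every district — redundant.
Drop T5: Harbour uncovered — not redundant.
Drop T6: Parkview uncovered — not redundant.
1 redundant: T3.

1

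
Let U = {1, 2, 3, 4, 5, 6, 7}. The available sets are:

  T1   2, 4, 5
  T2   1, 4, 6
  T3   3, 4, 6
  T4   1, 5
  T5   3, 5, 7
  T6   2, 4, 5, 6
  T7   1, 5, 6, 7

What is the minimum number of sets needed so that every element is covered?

3

T1, T2, T5 together cover {1, 2, 3, 4, 5, 6, 7} — every element.
No 2 of the 7 sets cover everything (all 21 pairs fall short), so 3 is minimum.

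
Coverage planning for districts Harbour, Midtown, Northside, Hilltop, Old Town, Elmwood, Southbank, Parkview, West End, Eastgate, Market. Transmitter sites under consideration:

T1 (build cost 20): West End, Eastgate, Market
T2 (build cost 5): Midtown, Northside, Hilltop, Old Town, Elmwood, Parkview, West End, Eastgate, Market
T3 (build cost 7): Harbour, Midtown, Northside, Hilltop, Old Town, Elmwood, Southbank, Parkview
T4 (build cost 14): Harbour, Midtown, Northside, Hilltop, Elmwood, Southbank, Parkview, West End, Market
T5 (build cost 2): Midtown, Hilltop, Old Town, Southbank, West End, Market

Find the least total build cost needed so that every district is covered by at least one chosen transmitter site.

12

T2, T3 cover every district at build cost 5 + 7 = 12.
Any cover uses at least 2 transmitter sites; among all covering selections none totals below 12.
Greedy by coverage-per-build cost would pick T5, T2, T3 for 14 — worse than the optimum 12.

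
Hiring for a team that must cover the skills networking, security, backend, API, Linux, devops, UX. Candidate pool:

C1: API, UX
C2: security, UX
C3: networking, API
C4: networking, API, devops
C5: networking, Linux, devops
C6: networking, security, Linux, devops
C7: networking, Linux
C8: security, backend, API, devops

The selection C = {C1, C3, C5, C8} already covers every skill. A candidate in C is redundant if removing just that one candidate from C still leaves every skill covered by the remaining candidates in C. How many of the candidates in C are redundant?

Drop C1: UX uncovered — not redundant.
Drop C3: the rest still cover every skill — redundant.
Drop C5: Linux uncovered — not redundant.
Drop C8: security, backend uncovered — not redundant.
1 redundant: C3.

1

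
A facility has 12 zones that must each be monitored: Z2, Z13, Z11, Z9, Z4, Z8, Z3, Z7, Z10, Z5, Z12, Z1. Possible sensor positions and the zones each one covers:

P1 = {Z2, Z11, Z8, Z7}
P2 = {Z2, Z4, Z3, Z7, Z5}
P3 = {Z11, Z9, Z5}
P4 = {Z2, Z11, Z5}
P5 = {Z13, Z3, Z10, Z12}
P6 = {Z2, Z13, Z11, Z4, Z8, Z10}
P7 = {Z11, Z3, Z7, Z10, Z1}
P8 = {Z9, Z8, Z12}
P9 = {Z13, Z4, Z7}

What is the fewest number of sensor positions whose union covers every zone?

P2, P5, P7, P8 together cover {Z2, Z13, Z11, Z9, Z4, Z8, Z3, Z7, Z10, Z5, Z12, Z1} — every zone.
No 3 of the 9 sensor positions cover everything (all 84 triples fall short), so 4 is minimum.

4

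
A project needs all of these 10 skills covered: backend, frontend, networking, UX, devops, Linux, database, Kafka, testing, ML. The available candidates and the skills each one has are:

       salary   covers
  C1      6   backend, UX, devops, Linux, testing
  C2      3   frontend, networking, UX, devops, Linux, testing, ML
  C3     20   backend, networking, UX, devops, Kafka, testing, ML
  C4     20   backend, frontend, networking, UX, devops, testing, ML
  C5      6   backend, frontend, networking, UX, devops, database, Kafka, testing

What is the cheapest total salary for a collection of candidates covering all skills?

9

C2, C5 cover every skill at salary 3 + 6 = 9.
Any cover uses at least 2 candidates; among all covering selections none totals below 9.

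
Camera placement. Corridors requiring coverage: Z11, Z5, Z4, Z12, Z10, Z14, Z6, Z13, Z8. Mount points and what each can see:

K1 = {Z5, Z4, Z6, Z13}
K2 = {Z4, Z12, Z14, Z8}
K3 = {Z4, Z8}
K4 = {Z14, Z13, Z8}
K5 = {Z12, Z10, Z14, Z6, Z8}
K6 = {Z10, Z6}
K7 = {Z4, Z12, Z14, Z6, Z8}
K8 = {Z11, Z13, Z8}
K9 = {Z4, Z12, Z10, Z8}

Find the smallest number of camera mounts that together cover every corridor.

K1, K5, K8 together cover {Z11, Z5, Z4, Z12, Z10, Z14, Z6, Z13, Z8} — every corridor.
No 2 of the 9 camera mounts cover everything (all 36 pairs fall short), so 3 is minimum.

3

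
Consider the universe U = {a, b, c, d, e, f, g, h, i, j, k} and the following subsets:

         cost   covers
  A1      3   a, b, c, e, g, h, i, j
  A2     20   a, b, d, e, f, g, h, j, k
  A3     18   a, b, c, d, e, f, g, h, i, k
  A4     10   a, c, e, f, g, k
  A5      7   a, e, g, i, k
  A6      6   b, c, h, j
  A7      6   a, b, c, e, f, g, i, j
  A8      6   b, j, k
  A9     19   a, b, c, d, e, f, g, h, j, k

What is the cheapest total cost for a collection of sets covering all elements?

A1, A3 cover every element at cost 3 + 18 = 21.
Any cover uses at least 2 sets; among all covering selections none totals below 21.

21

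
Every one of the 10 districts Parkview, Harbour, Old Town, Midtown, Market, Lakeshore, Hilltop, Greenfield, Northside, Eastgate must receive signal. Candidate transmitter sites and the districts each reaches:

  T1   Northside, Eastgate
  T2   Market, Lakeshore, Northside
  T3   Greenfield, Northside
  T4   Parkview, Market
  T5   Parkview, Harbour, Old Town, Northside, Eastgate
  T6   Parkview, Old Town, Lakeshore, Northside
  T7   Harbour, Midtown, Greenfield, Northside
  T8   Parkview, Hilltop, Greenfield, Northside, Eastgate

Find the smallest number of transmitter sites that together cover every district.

4

T2, T5, T7, T8 together cover {Parkview, Harbour, Old Town, Midtown, Market, Lakeshore, Hilltop, Greenfield, Northside, Eastgate} — every district.
No 3 of the 8 transmitter sites cover everything (all 56 triples fall short), so 4 is minimum.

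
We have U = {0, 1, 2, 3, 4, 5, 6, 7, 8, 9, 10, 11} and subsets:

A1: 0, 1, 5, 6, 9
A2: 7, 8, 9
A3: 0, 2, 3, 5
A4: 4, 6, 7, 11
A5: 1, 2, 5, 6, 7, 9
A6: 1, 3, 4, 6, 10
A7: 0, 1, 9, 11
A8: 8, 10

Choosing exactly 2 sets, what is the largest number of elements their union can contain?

Choosing A5, A6 covers {1, 2, 3, 4, 5, 6, 7, 9, 10} — 9 elements.
No choice of 2 sets does better; here 0, 8, 11 are left uncovered.

9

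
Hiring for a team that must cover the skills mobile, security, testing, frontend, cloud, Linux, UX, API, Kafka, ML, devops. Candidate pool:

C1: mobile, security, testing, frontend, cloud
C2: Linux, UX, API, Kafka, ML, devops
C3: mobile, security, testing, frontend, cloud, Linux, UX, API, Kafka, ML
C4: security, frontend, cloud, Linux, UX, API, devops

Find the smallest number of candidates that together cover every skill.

2

C1, C2 together cover {mobile, security, testing, frontend, cloud, Linux, UX, API, Kafka, ML, devops} — every skill.
No single candidate contains all 11 skills, so 2 is optimal.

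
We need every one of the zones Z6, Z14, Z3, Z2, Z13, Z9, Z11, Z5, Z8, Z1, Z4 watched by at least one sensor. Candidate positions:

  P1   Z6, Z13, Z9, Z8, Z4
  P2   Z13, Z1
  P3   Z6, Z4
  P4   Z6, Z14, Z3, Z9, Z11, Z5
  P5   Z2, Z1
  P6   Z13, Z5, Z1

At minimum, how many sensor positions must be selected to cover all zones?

3

P1, P4, P5 together cover {Z6, Z14, Z3, Z2, Z13, Z9, Z11, Z5, Z8, Z1, Z4} — every zone.
No 2 of the 6 sensor positions cover everything (all 15 pairs fall short), so 3 is minimum.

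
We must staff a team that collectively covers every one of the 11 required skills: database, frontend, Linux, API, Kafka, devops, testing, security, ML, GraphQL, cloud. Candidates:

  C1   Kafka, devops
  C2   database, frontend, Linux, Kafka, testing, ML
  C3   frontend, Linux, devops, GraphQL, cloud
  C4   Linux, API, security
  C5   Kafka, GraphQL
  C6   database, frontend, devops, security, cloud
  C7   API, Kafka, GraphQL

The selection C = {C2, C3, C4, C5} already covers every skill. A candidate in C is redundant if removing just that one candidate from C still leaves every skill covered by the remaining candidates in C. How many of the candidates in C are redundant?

1

Drop C2: database, testing, ML uncovered — not redundant.
Drop C3: devops, cloud uncovered — not redundant.
Drop C4: API, security uncovered — not redundant.
Drop C5: the rest still cover every skill — redundant.
1 redundant: C5.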